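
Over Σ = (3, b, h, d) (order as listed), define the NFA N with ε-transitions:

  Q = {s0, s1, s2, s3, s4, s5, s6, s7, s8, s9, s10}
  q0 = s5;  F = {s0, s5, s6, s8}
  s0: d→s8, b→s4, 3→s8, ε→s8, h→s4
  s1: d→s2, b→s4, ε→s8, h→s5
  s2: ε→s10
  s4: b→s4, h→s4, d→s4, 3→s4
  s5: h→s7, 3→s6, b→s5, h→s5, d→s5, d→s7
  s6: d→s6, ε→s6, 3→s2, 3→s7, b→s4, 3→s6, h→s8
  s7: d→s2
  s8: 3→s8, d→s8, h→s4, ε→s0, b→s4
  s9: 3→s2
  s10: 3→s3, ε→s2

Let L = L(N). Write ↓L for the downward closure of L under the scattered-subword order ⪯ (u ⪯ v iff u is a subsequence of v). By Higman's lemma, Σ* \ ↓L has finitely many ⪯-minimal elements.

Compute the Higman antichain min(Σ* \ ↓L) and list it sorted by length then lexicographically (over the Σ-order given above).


Antichain: [3b, 3hh].

|Q|=11, |F|=4, |δ|=36 (6 ε).
min D↑ (4 st, q0=0, F={2}): 0:3→1,b→0,h→0,d→0 1:3→1,b→2,h→3,d→1 2:3→2,b→2,h→2,d→2 3:3→3,b→2,h→2,d→3 [Hopcroft].
'3b': run [9, 8, 1] end={s4} — reject; 2/2 del acc.
'3hh': run [9, 8, 3, 1] end={s4} ∉↓L; 3/3 deletions ∈↓L.
2 words, ⪯-incomp.


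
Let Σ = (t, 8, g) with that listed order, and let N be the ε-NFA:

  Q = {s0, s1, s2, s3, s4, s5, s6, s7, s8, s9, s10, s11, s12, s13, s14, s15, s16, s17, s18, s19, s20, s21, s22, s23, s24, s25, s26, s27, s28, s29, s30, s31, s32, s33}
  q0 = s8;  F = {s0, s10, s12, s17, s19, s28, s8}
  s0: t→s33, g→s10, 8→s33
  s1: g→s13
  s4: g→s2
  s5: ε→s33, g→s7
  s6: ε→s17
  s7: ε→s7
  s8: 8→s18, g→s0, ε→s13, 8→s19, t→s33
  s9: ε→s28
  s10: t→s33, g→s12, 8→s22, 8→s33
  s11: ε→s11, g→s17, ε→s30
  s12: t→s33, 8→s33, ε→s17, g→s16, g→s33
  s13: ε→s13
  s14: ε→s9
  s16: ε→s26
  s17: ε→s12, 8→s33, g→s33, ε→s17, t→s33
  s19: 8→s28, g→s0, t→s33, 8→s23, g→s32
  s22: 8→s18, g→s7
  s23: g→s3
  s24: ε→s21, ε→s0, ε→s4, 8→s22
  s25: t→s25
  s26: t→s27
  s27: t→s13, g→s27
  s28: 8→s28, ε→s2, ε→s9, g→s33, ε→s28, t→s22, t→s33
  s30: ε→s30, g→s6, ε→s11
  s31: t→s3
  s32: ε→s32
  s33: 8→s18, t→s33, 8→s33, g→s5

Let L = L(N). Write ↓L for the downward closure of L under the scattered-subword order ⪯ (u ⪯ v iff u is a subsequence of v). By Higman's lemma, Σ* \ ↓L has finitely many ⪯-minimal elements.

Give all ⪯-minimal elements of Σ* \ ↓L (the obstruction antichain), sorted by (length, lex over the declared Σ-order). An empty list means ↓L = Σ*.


min(Σ*\↓L) = [t, g8, 88g, gggg].

|Q|=34, |F|=7, |δ|=67 (22 ε).
min D↑ (7 st, q0=0, F={1}): 0:t→1,8→2,g→3 1:t→1,8→1,g→1 2:t→1,8→4,g→3 3:t→1,8→1,g→5 4:t→1,8→4,g→1 5:t→1,8→1,g→6 6:t→1,8→1,g→1.
't': |S_i|=[21, 7] end={s13,s18,s22,s27,s33,s5,s7} — reject; 1/1 deletions ∈↓L.
'g8': N↓-sim [21, 15, 5] end={s18,s22,s33,s5,s7} ∉↓L; 2/2 single-dels accept.
'88g': N↓-sim [21, 20, 10, 5] end={s18,s3,s33,s5,s7} rej; 3/3 del acc.
'gggg': run [21, 15, 12, 10, 8] end={s13,s16,s18,s26,s27,s33,s5,s7} ∉↓L; 4/4 del acc.
4 words, ⪯-incomp.


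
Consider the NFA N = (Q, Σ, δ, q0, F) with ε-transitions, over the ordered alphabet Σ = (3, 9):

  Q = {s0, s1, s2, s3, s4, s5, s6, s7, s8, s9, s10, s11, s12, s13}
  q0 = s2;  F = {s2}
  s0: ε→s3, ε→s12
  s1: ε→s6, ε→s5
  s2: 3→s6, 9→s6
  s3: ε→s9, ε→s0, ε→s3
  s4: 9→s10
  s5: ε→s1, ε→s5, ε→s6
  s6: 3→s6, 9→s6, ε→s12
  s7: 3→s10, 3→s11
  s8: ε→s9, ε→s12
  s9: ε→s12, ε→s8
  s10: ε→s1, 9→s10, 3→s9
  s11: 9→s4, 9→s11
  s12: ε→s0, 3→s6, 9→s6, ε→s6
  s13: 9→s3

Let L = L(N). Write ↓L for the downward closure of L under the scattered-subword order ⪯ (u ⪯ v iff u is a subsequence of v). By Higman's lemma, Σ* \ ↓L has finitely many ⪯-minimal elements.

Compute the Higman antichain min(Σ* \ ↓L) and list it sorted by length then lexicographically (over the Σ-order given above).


min(Σ*\↓L) = [3, 9].

|Q|=14, |F|=1, |δ|=32 (18 ε).
min D↑ (2 st, q0=0, F={1}): 0:3→1,9→1 1:3→1,9→1.
'3': N↓-sim [7, 6] end={s0,s12,s3,s6,s8,s9} ∉↓L; 1/1 deletions ∈↓L.
'9': run [7, 6] end={s0,s12,s3,s6,s8,s9} rej; 1/1 del acc.
2 words, ⪯-incomp.


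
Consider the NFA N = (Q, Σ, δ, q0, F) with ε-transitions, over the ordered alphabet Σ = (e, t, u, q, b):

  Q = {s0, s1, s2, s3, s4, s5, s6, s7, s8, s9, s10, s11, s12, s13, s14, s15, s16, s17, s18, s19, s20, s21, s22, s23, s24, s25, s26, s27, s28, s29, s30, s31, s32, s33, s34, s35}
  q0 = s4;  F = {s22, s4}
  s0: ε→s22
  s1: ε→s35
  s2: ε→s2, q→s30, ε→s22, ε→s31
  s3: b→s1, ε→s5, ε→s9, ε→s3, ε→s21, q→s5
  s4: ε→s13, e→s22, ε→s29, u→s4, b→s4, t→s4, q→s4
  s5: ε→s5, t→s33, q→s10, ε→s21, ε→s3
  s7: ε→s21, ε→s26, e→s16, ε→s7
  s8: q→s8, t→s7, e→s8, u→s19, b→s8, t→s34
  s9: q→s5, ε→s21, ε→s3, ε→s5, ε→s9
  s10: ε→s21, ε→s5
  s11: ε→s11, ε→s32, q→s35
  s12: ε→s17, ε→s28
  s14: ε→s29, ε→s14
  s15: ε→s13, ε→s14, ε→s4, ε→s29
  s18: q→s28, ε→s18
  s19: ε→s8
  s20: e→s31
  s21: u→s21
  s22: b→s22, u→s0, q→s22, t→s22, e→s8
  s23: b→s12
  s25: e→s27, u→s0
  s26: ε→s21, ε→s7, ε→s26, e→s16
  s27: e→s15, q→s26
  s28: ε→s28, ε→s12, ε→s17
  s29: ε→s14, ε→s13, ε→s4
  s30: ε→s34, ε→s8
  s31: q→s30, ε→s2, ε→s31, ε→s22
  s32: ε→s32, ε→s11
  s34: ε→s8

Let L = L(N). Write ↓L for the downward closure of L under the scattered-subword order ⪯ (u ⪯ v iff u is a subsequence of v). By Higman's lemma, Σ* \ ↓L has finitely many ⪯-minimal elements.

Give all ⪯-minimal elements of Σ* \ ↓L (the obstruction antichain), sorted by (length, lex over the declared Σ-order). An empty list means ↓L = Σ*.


|Q|=36, |F|=2, |δ|=86 (52 ε).
min D↑ (3 st, q0=0, F={2}): 0:e→1,t→0,u→0,q→0,b→0 1:e→2,t→1,u→1,q→1,b→1 2:e→2,t→2,u→2,q→2,b→2.
'ee': N↓-sim [13, 9, 7] end={s16,s19,s21,s26,s34,s7,s8} — reject; 2/2 single-dels accept.
1 obstructions.

Antichain: [ee].


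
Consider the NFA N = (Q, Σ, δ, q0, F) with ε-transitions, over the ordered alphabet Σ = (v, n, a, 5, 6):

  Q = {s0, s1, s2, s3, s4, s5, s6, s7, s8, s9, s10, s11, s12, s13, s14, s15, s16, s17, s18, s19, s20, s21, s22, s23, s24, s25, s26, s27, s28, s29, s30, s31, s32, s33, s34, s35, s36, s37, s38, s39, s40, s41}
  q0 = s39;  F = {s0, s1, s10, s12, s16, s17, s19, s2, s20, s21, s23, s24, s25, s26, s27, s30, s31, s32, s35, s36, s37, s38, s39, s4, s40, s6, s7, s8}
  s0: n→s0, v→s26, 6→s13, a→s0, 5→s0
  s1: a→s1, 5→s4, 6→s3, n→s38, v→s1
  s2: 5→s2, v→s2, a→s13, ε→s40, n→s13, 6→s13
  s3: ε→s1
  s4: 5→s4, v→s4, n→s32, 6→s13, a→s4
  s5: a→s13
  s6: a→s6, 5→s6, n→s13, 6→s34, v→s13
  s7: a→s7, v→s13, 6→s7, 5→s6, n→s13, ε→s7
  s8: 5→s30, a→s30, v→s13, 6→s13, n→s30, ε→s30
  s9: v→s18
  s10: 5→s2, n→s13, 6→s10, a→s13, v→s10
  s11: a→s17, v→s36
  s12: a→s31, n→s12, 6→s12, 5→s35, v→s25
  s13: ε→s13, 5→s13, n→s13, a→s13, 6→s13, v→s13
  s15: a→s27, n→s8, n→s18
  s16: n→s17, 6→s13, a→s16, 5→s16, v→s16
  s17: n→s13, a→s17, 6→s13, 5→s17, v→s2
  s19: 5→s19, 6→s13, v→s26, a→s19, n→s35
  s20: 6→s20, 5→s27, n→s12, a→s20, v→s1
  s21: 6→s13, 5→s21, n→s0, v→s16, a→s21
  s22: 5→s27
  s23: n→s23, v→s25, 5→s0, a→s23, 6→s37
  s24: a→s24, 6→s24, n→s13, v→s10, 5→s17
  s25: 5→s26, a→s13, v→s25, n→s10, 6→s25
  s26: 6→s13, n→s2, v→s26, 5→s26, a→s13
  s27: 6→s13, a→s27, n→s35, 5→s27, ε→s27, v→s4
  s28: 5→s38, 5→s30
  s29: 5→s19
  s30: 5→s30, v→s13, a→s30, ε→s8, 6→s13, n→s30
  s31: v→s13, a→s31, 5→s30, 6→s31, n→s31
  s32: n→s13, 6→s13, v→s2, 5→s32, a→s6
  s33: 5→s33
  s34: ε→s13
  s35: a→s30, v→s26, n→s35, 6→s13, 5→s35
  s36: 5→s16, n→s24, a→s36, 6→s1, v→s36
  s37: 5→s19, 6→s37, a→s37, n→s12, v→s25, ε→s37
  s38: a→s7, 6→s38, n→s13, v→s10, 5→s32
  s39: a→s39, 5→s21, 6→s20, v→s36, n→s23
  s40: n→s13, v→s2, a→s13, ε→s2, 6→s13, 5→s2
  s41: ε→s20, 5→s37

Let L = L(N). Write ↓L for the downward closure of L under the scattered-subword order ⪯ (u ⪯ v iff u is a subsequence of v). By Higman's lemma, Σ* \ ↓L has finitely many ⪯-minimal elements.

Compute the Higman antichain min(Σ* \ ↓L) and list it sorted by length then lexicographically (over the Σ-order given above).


|Q|=42, |F|=28, |δ|=169 (11 ε).
min D↑ (27 st, q0=0, F={11}): 0:v→1,n→2,a→0,5→3,6→4 1:v→1,n→5,a→1,5→6,6→7 2:v→8,n→2,a→2,5→9,6→10 3:v→6,n→9,a→3,5→3,6→11 4:v→7,n→12,a→4,5→13,6→4 5:v→14,n→11,a→5,5→15,6→5 6:v→6,n→15,a→6,5→6,6→11 7:v→7,n→16,a→7,5→17,6→7 8:v→8,n→14,a→11,5→18,6→8 9:v→18,n→9,a→9,5→9,6→11 10:v→8,n→12,a→10,5→19,6→10 11:v→11,n→11,a→11,5→11,6→11 12:v→8,n→12,a→20,5→21,6→12 13:v→17,n→21,a→13,5→13,6→11 14:v→14,n→11,a→11,5→22,6→14 15:v→22,n→11,a→15,5→15,6→11 16:v→14,n→11,a→23,5→24,6→16 17:v→17,n→24,a→17,5→17,6→11 18:v→18,n→22,a→11,5→18,6→11 19:v→18,n→21,a→19,5→19,6→11 20:v→11,n→20,a→20,5→25,6→20 21:v→18,n→21,a→25,5→21,6→11 22:v→22,n→11,a→11,5→22,6→11 23:v→11,n→11,a→23,5→26,6→23 24:v→22,n→11,a→26,5→24,6→11 25:v→11,n→25,a→25,5→25,6→11 26:v→11,n→11,a→26,5→26,6→11 (ε-aug+det+¬).
'56': |S_i|=[31, 17, 2] end={s13,s34} rej; 2/2 del acc.
'vnn': run [31, 18, 11, 1] end={s13} ∉↓L; 3/3 deletions ∈↓L.
'nva': |S_i|=[31, 22, 6, 1] end={s13} ∉↓L; 3/3 del acc.
'6nav': |S_i|=[31, 25, 16, 7, 1] end={s13} rej; 4/4 single-dels accept.
4 obstructions.

Antichain: [56, vnn, nva, 6nav].


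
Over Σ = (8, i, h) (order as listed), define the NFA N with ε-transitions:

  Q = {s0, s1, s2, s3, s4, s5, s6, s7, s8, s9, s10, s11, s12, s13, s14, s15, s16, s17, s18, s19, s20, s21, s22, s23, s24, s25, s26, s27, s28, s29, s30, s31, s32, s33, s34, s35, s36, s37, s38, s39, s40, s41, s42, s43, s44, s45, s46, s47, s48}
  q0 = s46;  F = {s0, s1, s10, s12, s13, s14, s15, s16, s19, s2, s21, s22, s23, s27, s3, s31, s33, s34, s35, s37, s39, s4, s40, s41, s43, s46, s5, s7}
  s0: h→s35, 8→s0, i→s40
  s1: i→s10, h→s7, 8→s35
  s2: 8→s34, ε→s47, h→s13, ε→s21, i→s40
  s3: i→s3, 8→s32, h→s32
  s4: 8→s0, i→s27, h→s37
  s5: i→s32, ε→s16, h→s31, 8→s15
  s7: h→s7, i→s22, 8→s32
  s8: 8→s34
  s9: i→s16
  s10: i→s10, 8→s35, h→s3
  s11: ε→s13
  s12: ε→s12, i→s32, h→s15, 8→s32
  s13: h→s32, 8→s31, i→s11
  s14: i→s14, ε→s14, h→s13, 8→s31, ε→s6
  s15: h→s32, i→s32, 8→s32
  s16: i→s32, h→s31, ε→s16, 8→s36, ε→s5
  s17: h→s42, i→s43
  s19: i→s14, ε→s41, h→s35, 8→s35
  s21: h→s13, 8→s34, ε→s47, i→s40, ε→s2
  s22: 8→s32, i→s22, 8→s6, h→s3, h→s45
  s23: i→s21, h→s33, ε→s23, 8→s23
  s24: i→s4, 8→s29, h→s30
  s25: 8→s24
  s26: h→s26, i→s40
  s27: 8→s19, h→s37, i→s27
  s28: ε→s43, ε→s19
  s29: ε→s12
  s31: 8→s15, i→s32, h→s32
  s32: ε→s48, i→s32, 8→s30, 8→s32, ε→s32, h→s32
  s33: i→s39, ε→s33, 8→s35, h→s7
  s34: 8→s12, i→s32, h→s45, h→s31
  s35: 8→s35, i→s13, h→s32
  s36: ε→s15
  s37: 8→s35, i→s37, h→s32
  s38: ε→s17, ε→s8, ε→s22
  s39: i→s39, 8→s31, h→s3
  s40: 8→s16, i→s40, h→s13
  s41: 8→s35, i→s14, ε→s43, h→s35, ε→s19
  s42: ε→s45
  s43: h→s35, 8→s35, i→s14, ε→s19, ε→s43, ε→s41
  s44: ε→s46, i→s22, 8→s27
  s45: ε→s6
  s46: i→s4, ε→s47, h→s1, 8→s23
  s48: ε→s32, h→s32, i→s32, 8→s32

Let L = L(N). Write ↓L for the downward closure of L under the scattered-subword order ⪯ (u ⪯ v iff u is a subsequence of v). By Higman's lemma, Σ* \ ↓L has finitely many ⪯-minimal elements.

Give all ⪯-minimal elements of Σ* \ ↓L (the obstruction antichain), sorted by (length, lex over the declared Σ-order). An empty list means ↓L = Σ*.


|Q|=49, |F|=28, |δ|=139 (33 ε).
min D↑ (25 st, q0=0, F={17}): 0:8→1,i→2,h→3 1:8→1,i→4,h→5 2:8→6,i→7,h→8 3:8→9,i→10,h→11 4:8→12,i→13,h→14 5:8→9,i→15,h→11 6:8→6,i→13,h→9 7:8→16,i→7,h→8 8:8→9,i→8,h→17 9:8→9,i→14,h→17 10:8→9,i→10,h→18 11:8→17,i→19,h→11 12:8→20,i→17,h→21 13:8→22,i→13,h→14 14:8→21,i→14,h→17 15:8→21,i→15,h→18 16:8→9,i→23,h→9 17:8→17,i→17,h→17 18:8→17,i→18,h→17 19:8→17,i→19,h→18 20:8→17,i→17,h→24 21:8→24,i→17,h→17 22:8→24,i→17,h→21 23:8→21,i→23,h→14 24:8→17,i→17,h→17 (ε-aug+det+¬).
'ihh': run [36, 31, 12, 3] end={s30,s32,s48} — reject; 3/3 single-dels accept.
'h8h': run [36, 18, 9, 3] end={s30,s32,s48} ∉↓L; 3/3 single-dels accept.
'hh8': run [36, 18, 8, 4] end={s30,s32,s48,s6} ∉↓L; 3/3 single-dels accept.
'8i8i': N↓-sim [36, 30, 22, 12, 3] end={s30,s32,s48} rej; 4/4 deletions ∈↓L.
'8i888': N↓-sim [36, 30, 22, 12, 6, 3] end={s30,s32,s48} rej; 5/5 deletions ∈↓L.
'ii88h': N↓-sim [36, 31, 24, 16, 9, 3] end={s30,s32,s48} ∉↓L; 5/5 deletions ∈↓L.
6 obstructions.

A = [ihh, h8h, hh8, 8i8i, 8i888, ii88h].


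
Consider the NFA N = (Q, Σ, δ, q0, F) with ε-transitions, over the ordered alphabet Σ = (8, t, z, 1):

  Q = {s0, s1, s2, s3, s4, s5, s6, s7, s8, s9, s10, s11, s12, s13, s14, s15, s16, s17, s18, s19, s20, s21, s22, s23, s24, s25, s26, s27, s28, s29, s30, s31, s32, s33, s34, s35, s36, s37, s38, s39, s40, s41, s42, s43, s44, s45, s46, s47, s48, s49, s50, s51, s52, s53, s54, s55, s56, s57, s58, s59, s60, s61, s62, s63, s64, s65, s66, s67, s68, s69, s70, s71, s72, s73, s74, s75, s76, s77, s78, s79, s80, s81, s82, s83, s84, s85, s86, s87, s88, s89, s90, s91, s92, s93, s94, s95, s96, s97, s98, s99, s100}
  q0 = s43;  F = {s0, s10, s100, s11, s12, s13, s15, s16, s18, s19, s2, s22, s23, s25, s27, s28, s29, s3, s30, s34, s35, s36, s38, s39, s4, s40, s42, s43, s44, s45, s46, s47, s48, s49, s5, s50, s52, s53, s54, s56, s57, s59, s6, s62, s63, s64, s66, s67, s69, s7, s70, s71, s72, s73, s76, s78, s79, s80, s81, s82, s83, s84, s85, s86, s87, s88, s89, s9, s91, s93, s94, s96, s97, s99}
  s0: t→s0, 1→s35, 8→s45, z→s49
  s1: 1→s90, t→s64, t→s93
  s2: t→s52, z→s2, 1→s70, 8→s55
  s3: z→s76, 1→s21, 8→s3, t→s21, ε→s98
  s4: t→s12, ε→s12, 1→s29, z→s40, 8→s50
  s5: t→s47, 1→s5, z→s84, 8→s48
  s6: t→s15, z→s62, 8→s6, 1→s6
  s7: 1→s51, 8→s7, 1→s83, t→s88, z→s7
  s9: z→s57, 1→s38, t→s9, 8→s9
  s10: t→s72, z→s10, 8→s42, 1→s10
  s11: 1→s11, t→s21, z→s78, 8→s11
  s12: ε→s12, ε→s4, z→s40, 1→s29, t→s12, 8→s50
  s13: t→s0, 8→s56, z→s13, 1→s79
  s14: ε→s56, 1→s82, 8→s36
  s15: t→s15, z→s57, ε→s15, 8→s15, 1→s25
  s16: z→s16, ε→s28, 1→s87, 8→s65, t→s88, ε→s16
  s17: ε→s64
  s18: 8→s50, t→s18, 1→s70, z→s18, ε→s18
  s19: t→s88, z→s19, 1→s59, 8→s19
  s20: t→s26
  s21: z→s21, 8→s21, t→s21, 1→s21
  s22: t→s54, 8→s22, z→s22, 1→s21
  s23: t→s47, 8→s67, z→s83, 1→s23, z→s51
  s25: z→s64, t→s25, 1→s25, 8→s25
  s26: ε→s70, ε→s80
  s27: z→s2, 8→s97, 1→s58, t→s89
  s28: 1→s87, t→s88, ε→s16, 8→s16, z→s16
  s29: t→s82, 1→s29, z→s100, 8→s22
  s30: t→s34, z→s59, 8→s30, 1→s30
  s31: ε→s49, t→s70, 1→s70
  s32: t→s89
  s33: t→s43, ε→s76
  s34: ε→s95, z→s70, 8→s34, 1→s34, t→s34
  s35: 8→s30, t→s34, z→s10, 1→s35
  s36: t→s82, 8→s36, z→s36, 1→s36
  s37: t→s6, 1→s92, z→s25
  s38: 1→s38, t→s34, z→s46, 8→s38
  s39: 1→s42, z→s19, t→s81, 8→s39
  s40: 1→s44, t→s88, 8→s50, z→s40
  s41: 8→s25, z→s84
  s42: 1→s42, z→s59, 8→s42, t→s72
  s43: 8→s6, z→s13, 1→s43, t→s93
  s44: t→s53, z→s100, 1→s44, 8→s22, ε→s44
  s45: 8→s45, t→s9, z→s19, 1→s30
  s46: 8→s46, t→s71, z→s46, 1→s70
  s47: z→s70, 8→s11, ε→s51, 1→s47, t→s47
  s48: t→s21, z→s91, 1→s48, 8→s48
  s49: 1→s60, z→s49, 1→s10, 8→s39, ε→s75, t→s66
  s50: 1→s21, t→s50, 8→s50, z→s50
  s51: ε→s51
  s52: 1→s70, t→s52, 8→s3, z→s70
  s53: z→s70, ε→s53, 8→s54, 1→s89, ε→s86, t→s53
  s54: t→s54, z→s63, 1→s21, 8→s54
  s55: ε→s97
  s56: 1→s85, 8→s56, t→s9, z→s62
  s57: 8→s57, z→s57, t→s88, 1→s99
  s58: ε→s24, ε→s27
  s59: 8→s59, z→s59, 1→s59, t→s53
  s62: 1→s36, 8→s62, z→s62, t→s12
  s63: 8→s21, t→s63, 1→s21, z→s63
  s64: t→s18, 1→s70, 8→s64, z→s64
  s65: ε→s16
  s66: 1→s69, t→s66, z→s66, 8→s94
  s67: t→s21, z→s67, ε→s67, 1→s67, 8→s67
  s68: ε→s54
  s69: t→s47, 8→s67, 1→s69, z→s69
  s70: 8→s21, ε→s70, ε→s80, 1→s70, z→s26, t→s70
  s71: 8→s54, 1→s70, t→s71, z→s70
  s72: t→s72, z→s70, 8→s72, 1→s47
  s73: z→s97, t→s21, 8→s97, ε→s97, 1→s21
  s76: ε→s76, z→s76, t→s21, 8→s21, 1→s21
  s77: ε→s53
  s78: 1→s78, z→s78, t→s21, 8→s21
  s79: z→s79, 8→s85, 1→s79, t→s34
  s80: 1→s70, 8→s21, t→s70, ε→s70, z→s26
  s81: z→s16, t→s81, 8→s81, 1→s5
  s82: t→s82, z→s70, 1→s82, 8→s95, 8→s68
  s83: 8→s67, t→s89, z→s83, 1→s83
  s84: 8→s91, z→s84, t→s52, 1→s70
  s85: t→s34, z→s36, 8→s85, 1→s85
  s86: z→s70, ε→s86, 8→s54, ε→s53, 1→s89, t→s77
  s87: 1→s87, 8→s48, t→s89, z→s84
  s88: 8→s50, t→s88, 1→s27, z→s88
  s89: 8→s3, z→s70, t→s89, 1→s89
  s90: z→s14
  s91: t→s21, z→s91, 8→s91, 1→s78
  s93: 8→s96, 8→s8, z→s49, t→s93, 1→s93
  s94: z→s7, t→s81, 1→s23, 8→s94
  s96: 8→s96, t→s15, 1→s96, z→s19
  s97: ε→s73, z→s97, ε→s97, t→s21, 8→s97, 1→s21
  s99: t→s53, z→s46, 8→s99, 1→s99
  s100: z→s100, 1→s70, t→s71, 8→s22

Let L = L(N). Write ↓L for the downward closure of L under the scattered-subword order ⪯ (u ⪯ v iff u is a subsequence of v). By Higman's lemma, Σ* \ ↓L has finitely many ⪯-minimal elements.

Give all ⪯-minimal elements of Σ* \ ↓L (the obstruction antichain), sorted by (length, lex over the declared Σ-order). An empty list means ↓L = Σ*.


A = [8zt81, z1tz8, 8t1z18, tzt18t].

|Q|=101, |F|=74, |δ|=359 (38 ε).
min D↑ (70 st, q0=0, F={44}): 0:8→1,t→2,z→3,1→0 1:8→1,t→4,z→5,1→1 2:8→6,t→2,z→7,1→2 3:8→8,t→9,z→3,1→10 4:8→4,t→4,z→11,1→12 5:8→5,t→13,z→5,1→14 6:8→6,t→4,z→15,1→6 7:8→16,t→17,z→7,1→18 8:8→8,t→19,z→5,1→20 9:8→21,t→9,z→7,1→22 10:8→20,t→23,z→10,1→10 11:8→11,t→24,z→11,1→25 12:8→12,t→12,z→26,1→12 13:8→27,t→13,z→28,1→29 14:8→14,t→30,z→14,1→14 15:8→15,t→24,z→15,1→31 16:8→16,t→32,z→15,1→33 17:8→34,t→17,z→17,1→35 18:8→33,t→36,z→18,1→18 19:8→19,t→19,z→11,1→37 20:8→20,t→23,z→14,1→20 21:8→21,t→19,z→15,1→38 22:8→38,t→23,z→18,1→22 23:8→23,t→23,z→39,1→23 24:8→27,t→24,z→24,1→40 25:8→25,t→41,z→42,1→25 26:8→26,t→43,z→26,1→39 27:8→27,t→27,z→27,1→44 28:8→27,t→24,z→28,1→45 29:8→46,t→30,z→47,1→29 30:8→48,t→30,z→39,1→30 31:8→31,t→41,z→31,1→31 32:8→32,t→32,z→49,1→50 33:8→33,t→36,z→31,1→33 34:8→34,t→32,z→51,1→52 35:8→53,t→54,z→35,1→35 36:8→36,t→36,z→39,1→54 37:8→37,t→23,z→42,1→37 38:8→38,t→23,z→31,1→38 39:8→44,t→39,z→39,1→39 40:8→55,t→56,z→57,1→40 41:8→48,t→41,z→39,1→56 42:8→42,t→58,z→42,1→39 43:8→27,t→43,z→43,1→39 44:8→44,t→44,z→44,1→44 45:8→46,t→41,z→47,1→45 46:8→46,t→48,z→46,1→44 47:8→46,t→58,z→47,1→39 48:8→48,t→48,z→59,1→44 49:8→49,t→24,z→49,1→60 50:8→61,t→54,z→62,1→50 51:8→51,t→24,z→51,1→63 52:8→53,t→54,z→63,1→52 53:8→53,t→44,z→53,1→53 54:8→64,t→54,z→39,1→54 55:8→55,t→44,z→55,1→44 56:8→65,t→56,z→39,1→56 57:8→55,t→66,z→57,1→39 58:8→48,t→58,z→39,1→39 59:8→44,t→59,z→59,1→44 60:8→61,t→56,z→62,1→60 61:8→61,t→44,z→67,1→61 62:8→67,t→66,z→62,1→39 63:8→53,t→56,z→63,1→63 64:8→64,t→44,z→68,1→64 65:8→65,t→44,z→69,1→44 66:8→65,t→66,z→39,1→39 67:8→67,t→44,z→67,1→68 68:8→44,t→44,z→68,1→68 69:8→44,t→44,z→69,1→44 (ε-aug+det+¬).
'8zt81': N↓-sim [88, 76, 55, 35, 13, 1] end={s21} ∉↓L; 5/5 single-dels accept.
'z1tz8': |S_i|=[88, 81, 56, 24, 7, 1] end={s21} rej; 5/5 del acc.
'8t1z18': N↓-sim [88, 76, 58, 46, 24, 5, 1] end={s21} ∉↓L; 6/6 del acc.
'tzt18t': |S_i|=[88, 80, 62, 46, 29, 12, 1] end={s21} rej; 6/6 deletions ∈↓L.
4 words, ⪯-incomp.


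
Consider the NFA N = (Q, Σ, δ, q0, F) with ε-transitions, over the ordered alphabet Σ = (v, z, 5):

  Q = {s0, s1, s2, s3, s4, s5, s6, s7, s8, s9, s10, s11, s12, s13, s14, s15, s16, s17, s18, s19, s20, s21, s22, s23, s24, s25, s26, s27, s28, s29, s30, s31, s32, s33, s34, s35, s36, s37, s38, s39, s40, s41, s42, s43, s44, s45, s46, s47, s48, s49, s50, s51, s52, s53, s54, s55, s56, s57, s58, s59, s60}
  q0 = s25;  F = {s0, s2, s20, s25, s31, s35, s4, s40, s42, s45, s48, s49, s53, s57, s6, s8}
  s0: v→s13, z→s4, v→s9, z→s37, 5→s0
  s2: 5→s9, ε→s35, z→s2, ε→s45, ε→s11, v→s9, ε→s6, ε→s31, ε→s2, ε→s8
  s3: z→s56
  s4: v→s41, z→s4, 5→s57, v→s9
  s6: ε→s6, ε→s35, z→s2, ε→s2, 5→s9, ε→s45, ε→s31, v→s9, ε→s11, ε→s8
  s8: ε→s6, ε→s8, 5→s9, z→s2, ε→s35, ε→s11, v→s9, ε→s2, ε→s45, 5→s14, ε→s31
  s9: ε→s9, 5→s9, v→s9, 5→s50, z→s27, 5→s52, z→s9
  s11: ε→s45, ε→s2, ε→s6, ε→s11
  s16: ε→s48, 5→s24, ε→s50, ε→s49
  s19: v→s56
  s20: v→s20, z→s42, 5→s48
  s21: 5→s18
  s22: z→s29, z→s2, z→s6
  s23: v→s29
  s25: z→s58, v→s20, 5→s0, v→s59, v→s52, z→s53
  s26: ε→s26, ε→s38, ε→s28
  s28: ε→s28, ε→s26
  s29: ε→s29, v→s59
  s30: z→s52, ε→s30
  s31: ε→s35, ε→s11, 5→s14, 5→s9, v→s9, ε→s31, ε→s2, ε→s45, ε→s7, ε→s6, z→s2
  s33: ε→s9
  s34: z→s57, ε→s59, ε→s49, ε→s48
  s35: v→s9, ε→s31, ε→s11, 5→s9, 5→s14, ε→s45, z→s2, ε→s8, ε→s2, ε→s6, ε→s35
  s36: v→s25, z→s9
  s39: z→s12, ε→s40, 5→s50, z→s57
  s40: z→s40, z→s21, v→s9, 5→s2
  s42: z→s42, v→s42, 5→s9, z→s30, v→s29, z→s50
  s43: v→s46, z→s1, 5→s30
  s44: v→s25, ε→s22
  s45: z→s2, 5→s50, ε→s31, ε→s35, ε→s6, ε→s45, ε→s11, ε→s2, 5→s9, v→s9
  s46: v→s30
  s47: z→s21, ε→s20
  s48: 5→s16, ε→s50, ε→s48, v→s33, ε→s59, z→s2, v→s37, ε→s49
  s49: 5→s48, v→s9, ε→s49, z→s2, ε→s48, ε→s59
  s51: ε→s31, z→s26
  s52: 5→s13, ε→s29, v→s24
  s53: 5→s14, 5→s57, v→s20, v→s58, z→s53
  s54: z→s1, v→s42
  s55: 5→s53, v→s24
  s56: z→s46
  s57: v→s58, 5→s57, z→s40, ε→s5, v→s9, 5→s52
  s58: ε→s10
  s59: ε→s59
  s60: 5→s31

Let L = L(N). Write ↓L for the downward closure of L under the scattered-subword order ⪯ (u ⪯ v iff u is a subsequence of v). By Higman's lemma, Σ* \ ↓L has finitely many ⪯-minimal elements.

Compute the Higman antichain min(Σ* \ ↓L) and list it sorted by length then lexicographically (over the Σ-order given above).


A = [5v, vz5, z5z55].

|Q|=61, |F|=16, |δ|=179 (75 ε).
min D↑ (11 st, q0=0, F={7}): 0:v→1,z→2,5→3 1:v→1,z→4,5→5 2:v→1,z→2,5→6 3:v→7,z→8,5→3 4:v→4,z→4,5→7 5:v→7,z→9,5→5 6:v→7,z→10,5→6 7:v→7,z→7,5→7 8:v→7,z→8,5→6 9:v→7,z→9,5→7 10:v→7,z→10,5→9 [Hopcroft].
'5v': |S_i|=[37, 32, 13] end={s10,s13,s24,s27,s29,s33,s37,s41,s50,s52,s58,s59,…} — reject; 2/2 single-dels accept.
'vz5': N↓-sim [37, 28, 19, 9] end={s13,s14,s24,s27,s29,s50,s52,s59,s9} rej; 3/3 del acc.
'z5z55': run [37, 35, 29, 20, 18, 9] end={s13,s14,s24,s27,s29,s50,s52,s59,s9} — reject; 5/5 del acc.
3 minimals (antichain).


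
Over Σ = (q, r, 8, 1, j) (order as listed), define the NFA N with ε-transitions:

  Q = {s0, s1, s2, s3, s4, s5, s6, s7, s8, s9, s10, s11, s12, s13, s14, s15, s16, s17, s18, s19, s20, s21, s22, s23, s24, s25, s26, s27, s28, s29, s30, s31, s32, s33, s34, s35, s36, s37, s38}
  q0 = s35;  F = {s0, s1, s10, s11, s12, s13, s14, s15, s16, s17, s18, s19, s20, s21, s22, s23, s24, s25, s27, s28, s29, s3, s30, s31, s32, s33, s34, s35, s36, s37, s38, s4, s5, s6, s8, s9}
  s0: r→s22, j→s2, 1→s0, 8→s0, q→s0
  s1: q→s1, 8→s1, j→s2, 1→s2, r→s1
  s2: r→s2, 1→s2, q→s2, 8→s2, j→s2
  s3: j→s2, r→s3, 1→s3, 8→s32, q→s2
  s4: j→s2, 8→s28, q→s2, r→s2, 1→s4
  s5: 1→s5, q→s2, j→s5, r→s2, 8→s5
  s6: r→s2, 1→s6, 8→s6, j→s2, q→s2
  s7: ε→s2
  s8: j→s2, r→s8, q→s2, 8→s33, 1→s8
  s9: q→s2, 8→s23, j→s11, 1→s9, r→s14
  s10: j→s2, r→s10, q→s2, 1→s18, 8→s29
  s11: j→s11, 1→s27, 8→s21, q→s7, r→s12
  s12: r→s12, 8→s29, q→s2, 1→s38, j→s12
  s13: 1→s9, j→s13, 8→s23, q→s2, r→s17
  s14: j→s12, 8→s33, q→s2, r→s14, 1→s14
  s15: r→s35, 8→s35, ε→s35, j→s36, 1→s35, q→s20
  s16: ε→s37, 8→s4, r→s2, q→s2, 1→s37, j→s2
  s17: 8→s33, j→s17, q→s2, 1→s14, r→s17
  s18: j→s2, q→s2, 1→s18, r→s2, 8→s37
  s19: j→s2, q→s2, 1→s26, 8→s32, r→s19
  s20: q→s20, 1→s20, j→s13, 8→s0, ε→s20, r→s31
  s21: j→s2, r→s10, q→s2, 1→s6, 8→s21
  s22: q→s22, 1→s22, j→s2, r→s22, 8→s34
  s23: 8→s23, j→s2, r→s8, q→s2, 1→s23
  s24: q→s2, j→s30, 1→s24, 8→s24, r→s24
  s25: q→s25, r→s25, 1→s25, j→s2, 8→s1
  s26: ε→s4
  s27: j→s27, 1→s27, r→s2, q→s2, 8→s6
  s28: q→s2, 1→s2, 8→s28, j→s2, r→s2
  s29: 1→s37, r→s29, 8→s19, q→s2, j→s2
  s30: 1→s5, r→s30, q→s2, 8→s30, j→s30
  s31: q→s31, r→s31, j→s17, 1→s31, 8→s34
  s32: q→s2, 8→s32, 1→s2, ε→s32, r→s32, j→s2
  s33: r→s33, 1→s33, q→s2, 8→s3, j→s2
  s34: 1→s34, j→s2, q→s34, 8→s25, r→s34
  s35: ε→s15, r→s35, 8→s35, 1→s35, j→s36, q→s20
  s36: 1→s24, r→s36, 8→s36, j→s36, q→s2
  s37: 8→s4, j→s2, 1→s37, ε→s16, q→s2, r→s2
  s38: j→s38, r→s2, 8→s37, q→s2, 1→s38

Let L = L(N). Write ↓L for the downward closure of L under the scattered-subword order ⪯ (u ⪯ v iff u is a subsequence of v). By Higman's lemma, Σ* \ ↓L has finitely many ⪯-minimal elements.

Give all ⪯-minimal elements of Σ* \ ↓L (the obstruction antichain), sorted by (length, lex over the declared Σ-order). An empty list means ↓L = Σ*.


A = [jq, q8j, j1j1r, qr8881].

|Q|=39, |F|=36, |δ|=193 (8 ε).
min D↑ (35 st, q0=0, F={6}): 0:q→1,r→0,8→0,1→0,j→2 1:q→1,r→3,8→4,1→1,j→5 2:q→6,r→2,8→2,1→7,j→2 3:q→3,r→3,8→8,1→3,j→9 4:q→4,r→10,8→4,1→4,j→6 5:q→6,r→9,8→11,1→12,j→5 6:q→6,r→6,8→6,1→6,j→6 7:q→6,r→7,8→7,1→7,j→13 8:q→8,r→8,8→14,1→8,j→6 9:q→6,r→9,8→15,1→16,j→9 10:q→10,r→10,8→8,1→10,j→6 11:q→6,r→17,8→11,1→11,j→6 12:q→6,r→16,8→11,1→12,j→18 13:q→6,r→13,8→13,1→19,j→13 14:q→14,r→14,8→20,1→14,j→6 15:q→6,r→15,8→21,1→15,j→6 16:q→6,r→16,8→15,1→16,j→22 17:q→6,r→17,8→15,1→17,j→6 18:q→6,r→22,8→23,1→24,j→18 19:q→6,r→6,8→19,1→19,j→19 20:q→20,r→20,8→20,1→6,j→6 21:q→6,r→21,8→25,1→21,j→6 22:q→6,r→22,8→26,1→27,j→22 23:q→6,r→28,8→23,1→29,j→6 24:q→6,r→6,8→29,1→24,j→24 25:q→6,r→25,8→25,1→6,j→6 26:q→6,r→26,8→30,1→31,j→6 27:q→6,r→6,8→31,1→27,j→27 28:q→6,r→28,8→26,1→32,j→6 29:q→6,r→6,8→29,1→29,j→6 30:q→6,r→30,8→25,1→33,j→6 31:q→6,r→6,8→33,1→31,j→6 32:q→6,r→6,8→31,1→32,j→6 33:q→6,r→6,8→34,1→33,j→6 34:q→6,r→6,8→34,1→6,j→6 [Hopcroft].
'jq': |S_i|=[39, 30, 2] end={s2,s7} rej; 2/2 deletions ∈↓L.
'q8j': N↓-sim [39, 33, 22, 1] end={s2} — reject; 3/3 single-dels accept.
'j1j1r': N↓-sim [39, 30, 27, 20, 11, 1] end={s2} ∉↓L; 5/5 del acc.
'qr8881': N↓-sim [39, 33, 23, 14, 9, 4, 1] end={s2} ∉↓L; 6/6 del acc.
4 words, ⪯-incomp.


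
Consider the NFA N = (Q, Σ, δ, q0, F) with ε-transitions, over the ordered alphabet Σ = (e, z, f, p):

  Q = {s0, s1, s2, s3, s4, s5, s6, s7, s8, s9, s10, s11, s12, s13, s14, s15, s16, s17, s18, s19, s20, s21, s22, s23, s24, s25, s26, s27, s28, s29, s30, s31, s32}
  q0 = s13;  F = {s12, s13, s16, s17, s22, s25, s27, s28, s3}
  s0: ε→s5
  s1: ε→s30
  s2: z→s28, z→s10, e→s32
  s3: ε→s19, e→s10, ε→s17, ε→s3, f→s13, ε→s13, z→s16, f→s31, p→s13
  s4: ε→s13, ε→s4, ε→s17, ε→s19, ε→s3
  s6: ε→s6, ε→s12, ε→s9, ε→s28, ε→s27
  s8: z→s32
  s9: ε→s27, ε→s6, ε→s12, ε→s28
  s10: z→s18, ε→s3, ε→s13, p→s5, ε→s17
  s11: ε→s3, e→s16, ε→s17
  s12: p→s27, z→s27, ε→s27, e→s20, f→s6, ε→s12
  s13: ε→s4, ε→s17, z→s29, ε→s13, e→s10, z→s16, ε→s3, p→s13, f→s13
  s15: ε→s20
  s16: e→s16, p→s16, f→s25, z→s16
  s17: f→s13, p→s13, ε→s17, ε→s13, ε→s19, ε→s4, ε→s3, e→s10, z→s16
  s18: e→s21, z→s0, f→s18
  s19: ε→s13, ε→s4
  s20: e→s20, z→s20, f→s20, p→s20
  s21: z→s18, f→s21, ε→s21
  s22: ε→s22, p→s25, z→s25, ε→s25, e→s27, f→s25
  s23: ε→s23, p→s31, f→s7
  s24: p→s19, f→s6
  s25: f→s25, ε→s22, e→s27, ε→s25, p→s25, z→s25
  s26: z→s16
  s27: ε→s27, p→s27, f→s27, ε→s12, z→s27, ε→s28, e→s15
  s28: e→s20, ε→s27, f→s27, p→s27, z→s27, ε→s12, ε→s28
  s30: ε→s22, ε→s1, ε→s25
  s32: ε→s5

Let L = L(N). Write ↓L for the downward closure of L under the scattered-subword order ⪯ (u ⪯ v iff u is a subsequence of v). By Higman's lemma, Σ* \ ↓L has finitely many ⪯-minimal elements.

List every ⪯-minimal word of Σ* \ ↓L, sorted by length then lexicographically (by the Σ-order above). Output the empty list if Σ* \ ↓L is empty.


|Q|=33, |F|=9, |δ|=114 (55 ε).
min D↑ (5 st, q0=0, F={4}): 0:e→0,z→1,f→0,p→0 1:e→1,z→1,f→2,p→1 2:e→3,z→2,f→2,p→2 3:e→4,z→3,f→3,p→3 4:e→4,z→4,f→4,p→4 (ε-aug+det+¬).
'zfee': N↓-sim [22, 15, 13, 11, 6] end={s0,s15,s18,s20,s21,s5} — reject; 4/4 single-dels accept.
1 minimals (antichain).

Antichain: [zfee].


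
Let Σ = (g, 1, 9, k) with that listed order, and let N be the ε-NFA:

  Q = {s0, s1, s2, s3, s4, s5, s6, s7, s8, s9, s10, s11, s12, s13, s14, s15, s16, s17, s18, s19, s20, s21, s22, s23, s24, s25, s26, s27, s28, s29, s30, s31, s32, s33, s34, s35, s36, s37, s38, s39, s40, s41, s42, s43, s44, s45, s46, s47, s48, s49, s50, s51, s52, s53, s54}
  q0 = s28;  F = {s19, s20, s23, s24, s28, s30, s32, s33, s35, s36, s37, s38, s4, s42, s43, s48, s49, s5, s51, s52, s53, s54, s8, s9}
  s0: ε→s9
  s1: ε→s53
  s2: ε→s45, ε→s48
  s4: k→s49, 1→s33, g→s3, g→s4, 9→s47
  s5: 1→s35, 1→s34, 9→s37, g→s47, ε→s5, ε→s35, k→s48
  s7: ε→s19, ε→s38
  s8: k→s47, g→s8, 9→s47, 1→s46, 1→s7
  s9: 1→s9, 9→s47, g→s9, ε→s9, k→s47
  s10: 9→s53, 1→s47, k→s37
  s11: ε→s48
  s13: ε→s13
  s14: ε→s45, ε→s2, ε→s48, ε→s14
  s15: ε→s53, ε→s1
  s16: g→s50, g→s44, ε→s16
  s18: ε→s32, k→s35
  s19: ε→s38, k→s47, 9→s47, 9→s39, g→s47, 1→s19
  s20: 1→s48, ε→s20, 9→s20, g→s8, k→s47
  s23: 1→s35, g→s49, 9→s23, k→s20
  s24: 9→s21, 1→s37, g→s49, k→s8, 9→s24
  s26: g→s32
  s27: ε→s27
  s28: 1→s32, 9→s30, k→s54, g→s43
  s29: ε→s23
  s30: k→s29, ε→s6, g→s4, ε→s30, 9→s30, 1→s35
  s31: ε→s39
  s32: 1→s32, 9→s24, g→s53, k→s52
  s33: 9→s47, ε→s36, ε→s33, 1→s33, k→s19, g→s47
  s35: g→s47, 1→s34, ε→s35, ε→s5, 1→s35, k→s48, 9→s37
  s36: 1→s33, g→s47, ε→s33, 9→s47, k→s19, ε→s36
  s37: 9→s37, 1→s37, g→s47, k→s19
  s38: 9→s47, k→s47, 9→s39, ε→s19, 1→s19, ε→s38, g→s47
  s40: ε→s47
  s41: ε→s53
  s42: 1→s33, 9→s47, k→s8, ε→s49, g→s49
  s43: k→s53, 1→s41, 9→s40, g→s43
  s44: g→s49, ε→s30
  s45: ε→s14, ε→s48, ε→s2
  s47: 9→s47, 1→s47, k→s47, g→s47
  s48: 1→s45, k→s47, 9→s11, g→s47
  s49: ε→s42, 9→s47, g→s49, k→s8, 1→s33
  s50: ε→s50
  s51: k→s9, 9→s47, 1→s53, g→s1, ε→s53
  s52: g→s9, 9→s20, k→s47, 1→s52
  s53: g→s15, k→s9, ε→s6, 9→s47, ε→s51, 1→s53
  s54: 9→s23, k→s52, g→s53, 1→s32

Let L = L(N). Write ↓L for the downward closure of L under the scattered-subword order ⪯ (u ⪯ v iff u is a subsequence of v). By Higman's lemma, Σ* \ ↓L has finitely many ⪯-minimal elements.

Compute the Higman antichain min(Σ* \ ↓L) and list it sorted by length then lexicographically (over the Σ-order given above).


A = [g9, 1kk, 91g, kkk, 19k9].

|Q|=55, |F|=24, |δ|=161 (46 ε).
min D↑ (20 st, q0=0, F={6}): 0:g→1,1→2,9→3,k→4 1:g→1,1→5,9→6,k→5 2:g→5,1→2,9→7,k→8 3:g→9,1→10,9→3,k→11 4:g→5,1→2,9→11,k→8 5:g→5,1→5,9→6,k→12 6:g→6,1→6,9→6,k→6 7:g→13,1→14,9→7,k→15 8:g→12,1→8,9→16,k→6 9:g→9,1→17,9→6,k→13 10:g→6,1→10,9→14,k→18 11:g→13,1→10,9→11,k→16 12:g→12,1→12,9→6,k→6 13:g→13,1→17,9→6,k→15 14:g→6,1→14,9→14,k→19 15:g→15,1→19,9→6,k→6 16:g→15,1→18,9→16,k→6 17:g→6,1→17,9→6,k→19 18:g→6,1→18,9→18,k→6 19:g→6,1→19,9→6,k→6.
'g9': |S_i|=[41, 22, 3] end={s39,s40,s47} — reject; 2/2 single-dels accept.
'1kk': N↓-sim [41, 32, 15, 1] end={s47} ∉↓L; 3/3 deletions ∈↓L.
'91g': run [41, 30, 17, 1] end={s47} ∉↓L; 3/3 del acc.
'kkk': |S_i|=[41, 34, 15, 1] end={s47} — reject; 3/3 single-dels accept.
'19k9': N↓-sim [41, 32, 20, 7, 2] end={s39,s47} rej; 4/4 del acc.
5 words, ⪯-incomp.


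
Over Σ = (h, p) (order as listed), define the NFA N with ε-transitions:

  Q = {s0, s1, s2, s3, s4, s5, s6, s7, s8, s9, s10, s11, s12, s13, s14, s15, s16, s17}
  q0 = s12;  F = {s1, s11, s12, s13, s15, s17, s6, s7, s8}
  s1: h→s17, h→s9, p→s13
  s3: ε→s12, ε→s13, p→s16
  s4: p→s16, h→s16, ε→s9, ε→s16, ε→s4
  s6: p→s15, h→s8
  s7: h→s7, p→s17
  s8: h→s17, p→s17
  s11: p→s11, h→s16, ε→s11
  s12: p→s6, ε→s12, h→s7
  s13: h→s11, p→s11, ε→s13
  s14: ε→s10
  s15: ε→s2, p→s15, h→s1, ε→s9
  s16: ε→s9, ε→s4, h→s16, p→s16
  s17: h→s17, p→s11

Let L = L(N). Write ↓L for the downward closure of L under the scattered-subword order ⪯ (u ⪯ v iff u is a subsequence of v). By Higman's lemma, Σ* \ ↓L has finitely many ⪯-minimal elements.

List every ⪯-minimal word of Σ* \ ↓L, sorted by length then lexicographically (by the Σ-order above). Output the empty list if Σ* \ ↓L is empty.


|Q|=18, |F|=9, |δ|=37 (13 ε).
min D↑ (10 st, q0=0, F={8}): 0:h→1,p→2 1:h→1,p→3 2:h→4,p→5 3:h→3,p→6 4:h→3,p→3 5:h→7,p→5 6:h→8,p→6 7:h→3,p→9 8:h→8,p→8 9:h→6,p→6 [Hopcroft].
'hpph': |S_i|=[13, 9, 6, 4, 3] end={s16,s4,s9} ∉↓L; 4/4 deletions ∈↓L.
'phhph': run [13, 11, 8, 5, 4, 3] end={s16,s4,s9} rej; 5/5 del acc.
'pphphh': N↓-sim [13, 11, 9, 7, 5, 4, 3] end={s16,s4,s9} rej; 6/6 deletions ∈↓L.
3 obstructions.

Antichain: [hpph, phhph, pphphh].


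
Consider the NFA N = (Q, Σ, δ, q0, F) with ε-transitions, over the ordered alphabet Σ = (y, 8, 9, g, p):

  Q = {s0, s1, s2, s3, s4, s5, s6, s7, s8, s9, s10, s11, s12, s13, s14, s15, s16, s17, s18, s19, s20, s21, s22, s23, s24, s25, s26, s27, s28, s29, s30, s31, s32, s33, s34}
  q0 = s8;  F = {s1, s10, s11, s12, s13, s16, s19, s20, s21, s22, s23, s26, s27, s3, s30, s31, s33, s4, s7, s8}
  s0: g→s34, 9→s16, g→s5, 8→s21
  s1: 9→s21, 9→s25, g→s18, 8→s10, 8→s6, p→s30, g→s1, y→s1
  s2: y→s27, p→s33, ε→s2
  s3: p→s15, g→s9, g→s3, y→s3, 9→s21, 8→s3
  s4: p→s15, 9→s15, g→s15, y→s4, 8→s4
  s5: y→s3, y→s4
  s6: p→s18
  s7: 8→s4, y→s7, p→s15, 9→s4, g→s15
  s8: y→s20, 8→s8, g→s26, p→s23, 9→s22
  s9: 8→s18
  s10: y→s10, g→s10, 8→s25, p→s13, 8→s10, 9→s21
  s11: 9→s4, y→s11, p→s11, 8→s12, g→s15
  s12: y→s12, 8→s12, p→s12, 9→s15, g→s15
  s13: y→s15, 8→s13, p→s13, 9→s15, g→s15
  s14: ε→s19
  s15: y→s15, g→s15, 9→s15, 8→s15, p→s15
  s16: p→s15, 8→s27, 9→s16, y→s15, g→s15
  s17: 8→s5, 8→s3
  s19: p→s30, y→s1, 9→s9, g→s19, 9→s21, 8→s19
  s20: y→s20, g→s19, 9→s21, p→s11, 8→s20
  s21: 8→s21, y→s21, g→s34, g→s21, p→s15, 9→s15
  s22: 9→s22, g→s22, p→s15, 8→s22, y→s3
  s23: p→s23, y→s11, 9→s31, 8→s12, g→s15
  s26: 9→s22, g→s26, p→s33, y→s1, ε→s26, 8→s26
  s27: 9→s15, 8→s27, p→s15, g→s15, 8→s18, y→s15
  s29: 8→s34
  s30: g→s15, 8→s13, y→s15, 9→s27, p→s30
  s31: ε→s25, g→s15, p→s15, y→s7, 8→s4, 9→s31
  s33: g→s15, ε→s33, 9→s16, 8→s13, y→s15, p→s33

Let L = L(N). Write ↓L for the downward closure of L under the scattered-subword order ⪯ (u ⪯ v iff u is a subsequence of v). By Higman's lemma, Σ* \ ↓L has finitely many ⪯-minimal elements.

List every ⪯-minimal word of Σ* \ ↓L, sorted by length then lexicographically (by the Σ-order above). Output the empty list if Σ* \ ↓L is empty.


|Q|=35, |F|=20, |δ|=131 (5 ε).
min D↑ (21 st, q0=0, F={9}): 0:y→1,8→0,9→2,g→3,p→4 1:y→1,8→1,9→5,g→6,p→7 2:y→8,8→2,9→2,g→2,p→9 3:y→10,8→3,9→2,g→3,p→11 4:y→7,8→12,9→13,g→9,p→4 5:y→5,8→5,9→9,g→5,p→9 6:y→10,8→6,9→5,g→6,p→14 7:y→7,8→12,9→15,g→9,p→7 8:y→8,8→8,9→5,g→8,p→9 9:y→9,8→9,9→9,g→9,p→9 10:y→10,8→16,9→5,g→10,p→14 11:y→9,8→17,9→18,g→9,p→11 12:y→12,8→12,9→9,g→9,p→12 13:y→19,8→15,9→13,g→9,p→9 14:y→9,8→17,9→20,g→9,p→14 15:y→15,8→15,9→9,g→9,p→9 16:y→16,8→16,9→5,g→16,p→17 17:y→9,8→17,9→9,g→9,p→17 18:y→9,8→20,9→18,g→9,p→9 19:y→19,8→15,9→15,g→9,p→9 20:y→9,8→20,9→9,g→9,p→9 (ε-aug+det+¬).
'9p': N↓-sim [26, 13, 1] end={s15} — reject; 2/2 deletions ∈↓L.
'pg': run [26, 14, 1] end={s15} rej; 2/2 deletions ∈↓L.
'y99': run [26, 19, 8, 1] end={s15} — reject; 3/3 single-dels accept.
'gpy': N↓-sim [26, 18, 7, 1] end={s15} ∉↓L; 3/3 deletions ∈↓L.
'p89': |S_i|=[26, 14, 6, 1] end={s15} — reject; 3/3 del acc.
'gy8p9': |S_i|=[26, 18, 13, 11, 3, 1] end={s15} ∉↓L; 5/5 del acc.
6 obstructions.

min(Σ*\↓L) = [9p, pg, y99, gpy, p89, gy8p9].


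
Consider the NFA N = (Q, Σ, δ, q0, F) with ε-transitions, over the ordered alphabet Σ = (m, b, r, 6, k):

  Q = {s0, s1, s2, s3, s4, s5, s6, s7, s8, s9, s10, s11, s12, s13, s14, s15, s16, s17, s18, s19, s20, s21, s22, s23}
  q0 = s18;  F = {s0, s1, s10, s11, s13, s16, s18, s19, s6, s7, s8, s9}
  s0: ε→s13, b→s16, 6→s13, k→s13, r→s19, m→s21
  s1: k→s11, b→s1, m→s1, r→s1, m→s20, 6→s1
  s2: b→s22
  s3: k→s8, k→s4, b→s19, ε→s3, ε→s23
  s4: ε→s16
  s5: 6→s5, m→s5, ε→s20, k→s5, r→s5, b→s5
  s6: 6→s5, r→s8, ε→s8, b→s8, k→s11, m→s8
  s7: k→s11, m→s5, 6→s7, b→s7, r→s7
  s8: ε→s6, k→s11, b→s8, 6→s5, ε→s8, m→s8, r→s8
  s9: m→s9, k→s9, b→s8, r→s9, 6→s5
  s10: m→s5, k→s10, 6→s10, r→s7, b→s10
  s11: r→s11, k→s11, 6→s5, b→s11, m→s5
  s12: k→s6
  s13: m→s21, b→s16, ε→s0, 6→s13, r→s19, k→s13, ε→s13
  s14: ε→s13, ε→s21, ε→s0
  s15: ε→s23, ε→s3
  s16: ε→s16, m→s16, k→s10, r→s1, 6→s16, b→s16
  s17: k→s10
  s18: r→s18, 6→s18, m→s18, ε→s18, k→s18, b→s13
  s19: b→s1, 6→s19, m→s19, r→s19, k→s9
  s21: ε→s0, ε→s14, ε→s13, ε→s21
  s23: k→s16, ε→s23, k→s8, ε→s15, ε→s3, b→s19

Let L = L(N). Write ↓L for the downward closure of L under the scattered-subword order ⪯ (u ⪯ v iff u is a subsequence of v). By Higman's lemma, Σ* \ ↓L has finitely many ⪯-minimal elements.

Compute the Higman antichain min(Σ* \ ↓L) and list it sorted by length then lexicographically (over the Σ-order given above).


Antichain: [bbkm, brk6].

|Q|=24, |F|=12, |δ|=99 (24 ε).
min D↑ (11 st, q0=0, F={8}): 0:m→0,b→1,r→0,6→0,k→0 1:m→1,b→2,r→3,6→1,k→1 2:m→2,b→2,r→4,6→2,k→5 3:m→3,b→4,r→3,6→3,k→6 4:m→4,b→4,r→4,6→4,k→7 5:m→8,b→5,r→9,6→5,k→5 6:m→6,b→10,r→6,6→8,k→6 7:m→8,b→7,r→7,6→8,k→7 8:m→8,b→8,r→8,6→8,k→8 9:m→8,b→9,r→9,6→9,k→7 10:m→10,b→10,r→10,6→8,k→7 [Hopcroft].
'bbkm': run [16, 15, 9, 5, 2] end={s20,s5} ∉↓L; 4/4 deletions ∈↓L.
'brk6': N↓-sim [16, 15, 9, 6, 2] end={s20,s5} rej; 4/4 del acc.
2 words, ⪯-incomp.
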